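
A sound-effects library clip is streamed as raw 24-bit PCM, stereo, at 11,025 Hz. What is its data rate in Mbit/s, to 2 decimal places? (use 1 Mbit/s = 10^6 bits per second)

0.53 Mbit/s

Bit rate = 11,025 × 24 × 2 = 529,200 bits/s.
= 0.53 Mbit/s.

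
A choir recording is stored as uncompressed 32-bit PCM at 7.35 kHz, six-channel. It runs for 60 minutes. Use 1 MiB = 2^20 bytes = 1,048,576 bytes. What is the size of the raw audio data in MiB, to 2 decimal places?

605.62 MiB

Duration = 60 minutes = 3,600 s.
Bytes = 7,350 samples/s × 3,600 s × 4 bytes/sample × 6 ch = 635,040,000 bytes.
635,040,000 / 1,048,576 = 605.62 MiB.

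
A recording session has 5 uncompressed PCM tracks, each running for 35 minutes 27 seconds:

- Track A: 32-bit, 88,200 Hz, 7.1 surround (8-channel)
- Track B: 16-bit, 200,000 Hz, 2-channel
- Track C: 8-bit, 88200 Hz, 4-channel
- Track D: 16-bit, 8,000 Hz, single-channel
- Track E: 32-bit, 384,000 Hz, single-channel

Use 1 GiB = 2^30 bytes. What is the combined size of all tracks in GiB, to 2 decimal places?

35 minutes 27 seconds = 2,127 s.
Track A: 88,200 × 2,127 × 4 × 8 = 6,003,244,800 bytes.
Track B: 200,000 × 2,127 × 2 × 2 = 1,701,600,000 bytes.
Track C: 88,200 × 2,127 × 1 × 4 = 750,405,600 bytes.
Track D: 8,000 × 2,127 × 2 × 1 = 34,032,000 bytes.
Track E: 384,000 × 2,127 × 4 × 1 = 3,267,072,000 bytes.
Total = 11,756,354,400 bytes = 10.95 GiB.

10.95 GiB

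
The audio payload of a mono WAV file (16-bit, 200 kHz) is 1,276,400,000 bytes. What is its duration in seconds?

3,191 seconds

Byte rate = 200,000 × 2 × 1 = 400,000 bytes/s.
Duration = 1,276,400,000 / 400,000 = 3,191 s.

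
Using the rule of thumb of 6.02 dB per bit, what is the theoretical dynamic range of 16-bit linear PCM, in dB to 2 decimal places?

96.32 dB

16 × 6.02 = 96.32 dB.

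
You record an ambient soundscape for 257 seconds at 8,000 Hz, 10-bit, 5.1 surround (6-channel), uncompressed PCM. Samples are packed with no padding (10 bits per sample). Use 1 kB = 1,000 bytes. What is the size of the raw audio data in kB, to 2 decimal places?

Bits = 8,000 × 257 × 10 × 6 = 123,360,000 bits = 15,420,000 bytes.
15,420,000 / 1,000 = 15420.00 kB.

15420.00 kB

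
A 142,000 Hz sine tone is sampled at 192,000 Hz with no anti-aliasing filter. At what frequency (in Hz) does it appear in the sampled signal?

50,000 Hz

Nyquist = 192,000/2 = 96,000 Hz; 142,000 Hz exceeds it.
Alias = |142,000 − 1×192,000| = |142,000 − 192,000| = 50,000 Hz.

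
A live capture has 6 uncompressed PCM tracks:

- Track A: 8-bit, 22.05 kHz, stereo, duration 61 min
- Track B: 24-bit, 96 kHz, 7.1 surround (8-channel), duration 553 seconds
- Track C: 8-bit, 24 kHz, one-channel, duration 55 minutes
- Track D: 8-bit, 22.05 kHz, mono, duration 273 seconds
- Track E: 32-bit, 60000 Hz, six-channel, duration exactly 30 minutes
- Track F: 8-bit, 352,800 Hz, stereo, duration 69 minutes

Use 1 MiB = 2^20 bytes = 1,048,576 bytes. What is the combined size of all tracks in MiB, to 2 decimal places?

6708.07 MiB

Track A: 61 min = 3,660 s; 22,050 × 3,660 × 1 × 2 = 161,406,000 bytes.
Track B: 96,000 × 553 × 3 × 8 = 1,274,112,000 bytes.
Track C: 55 minutes = 3,300 s; 24,000 × 3,300 × 1 × 1 = 79,200,000 bytes.
Track D: 22,050 × 273 × 1 × 1 = 6,019,650 bytes.
Track E: exactly 30 minutes = 1,800 s; 60,000 × 1,800 × 4 × 6 = 2,592,000,000 bytes.
Track F: 69 minutes = 4,140 s; 352,800 × 4,140 × 1 × 2 = 2,921,184,000 bytes.
Total = 7,033,921,650 bytes = 6708.07 MiB.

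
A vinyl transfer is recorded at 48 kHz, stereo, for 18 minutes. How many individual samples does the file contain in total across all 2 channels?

103,680,000 samples

18 minutes = 1,080 s.
48,000 × 1,080 s × 2 ch = 103,680,000 samples.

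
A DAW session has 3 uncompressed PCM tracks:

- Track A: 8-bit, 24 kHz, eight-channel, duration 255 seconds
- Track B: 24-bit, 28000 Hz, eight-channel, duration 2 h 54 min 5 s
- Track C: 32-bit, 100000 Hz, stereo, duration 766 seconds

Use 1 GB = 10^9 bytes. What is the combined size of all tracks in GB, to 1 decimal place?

7.7 GB

Track A: 24,000 × 255 × 1 × 8 = 48,960,000 bytes.
Track B: 2 h 54 min 5 s = 10,445 s; 28,000 × 10,445 × 3 × 8 = 7,019,040,000 bytes.
Track C: 100,000 × 766 × 4 × 2 = 612,800,000 bytes.
Total = 7,680,800,000 bytes = 7.7 GB.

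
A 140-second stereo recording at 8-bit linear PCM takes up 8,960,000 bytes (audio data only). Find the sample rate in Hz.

Bytes = sample_rate × seconds × bytes_per_sample × channels.
sample_rate = 8,960,000 / (140 × 1 × 2) = 8,960,000 / 280 = 32,000 Hz.

32,000 Hz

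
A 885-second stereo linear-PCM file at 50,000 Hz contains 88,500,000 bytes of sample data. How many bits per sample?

Bytes per sample = 88,500,000 / (50,000 × 885 × 2) = 88,500,000 / 88,500,000 = 1.
Bit depth = 1 × 8 = 8 bits.

8 bits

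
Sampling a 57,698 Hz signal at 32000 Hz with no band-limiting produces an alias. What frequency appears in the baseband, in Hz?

6,302 Hz

Nyquist = 32,000/2 = 16,000 Hz; 57,698 Hz exceeds it.
Alias = |57,698 − 2×32,000| = |57,698 − 64,000| = 6,302 Hz.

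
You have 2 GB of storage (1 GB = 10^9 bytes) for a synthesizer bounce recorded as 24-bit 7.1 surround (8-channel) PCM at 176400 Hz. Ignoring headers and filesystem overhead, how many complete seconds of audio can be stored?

Uncompressed byte rate = 176,400 × 3 × 8 = 4,233,600 bytes/s.
Capacity = 2 × 1,000,000,000 = 2,000,000,000 bytes.
2,000,000,000 / 4,233,600 ≈ 472.41 s → 472 seconds.

472 seconds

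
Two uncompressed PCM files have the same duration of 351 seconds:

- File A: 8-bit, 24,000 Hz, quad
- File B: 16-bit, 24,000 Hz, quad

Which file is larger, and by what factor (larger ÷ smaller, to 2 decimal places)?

File B, by a factor of 2.00

File A: 24,000 × 1 × 4 = 96,000 bytes/s.
File B: 24,000 × 2 × 4 = 192,000 bytes/s.
File B is larger; ratio = 67,392,000 / 33,696,000 = 2.00.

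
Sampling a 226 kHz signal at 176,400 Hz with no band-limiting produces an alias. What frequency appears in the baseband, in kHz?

49.6 kHz

Nyquist = 176,400/2 = 88,200 Hz; 226,000 Hz exceeds it.
Alias = |226,000 − 1×176,400| = |226,000 − 176,400| = 49,600 Hz = 49.6 kHz.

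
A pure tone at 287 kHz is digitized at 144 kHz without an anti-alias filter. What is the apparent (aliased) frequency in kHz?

Nyquist = 144,000/2 = 72,000 Hz; 287,000 Hz exceeds it.
Alias = |287,000 − 2×144,000| = |287,000 − 288,000| = 1,000 Hz = 1 kHz.

1 kHz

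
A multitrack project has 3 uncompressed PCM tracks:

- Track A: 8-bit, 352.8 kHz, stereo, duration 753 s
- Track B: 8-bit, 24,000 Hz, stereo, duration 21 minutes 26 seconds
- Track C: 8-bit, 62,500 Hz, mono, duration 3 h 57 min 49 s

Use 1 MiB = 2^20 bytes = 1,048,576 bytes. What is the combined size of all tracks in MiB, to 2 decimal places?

Track A: 352,800 × 753 × 1 × 2 = 531,316,800 bytes.
Track B: 21 minutes 26 seconds = 1,286 s; 24,000 × 1,286 × 1 × 2 = 61,728,000 bytes.
Track C: 3 h 57 min 49 s = 14,269 s; 62,500 × 14,269 × 1 × 1 = 891,812,500 bytes.
Total = 1,484,857,300 bytes = 1416.07 MiB.

1416.07 MiB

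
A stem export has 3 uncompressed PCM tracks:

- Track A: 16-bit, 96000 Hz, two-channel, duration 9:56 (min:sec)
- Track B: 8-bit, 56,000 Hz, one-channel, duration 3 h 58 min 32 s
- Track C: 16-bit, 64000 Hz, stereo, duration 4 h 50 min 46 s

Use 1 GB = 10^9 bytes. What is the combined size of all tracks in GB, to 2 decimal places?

5.50 GB

Track A: 9:56 (min:sec) = 596 s; 96,000 × 596 × 2 × 2 = 228,864,000 bytes.
Track B: 3 h 58 min 32 s = 14,312 s; 56,000 × 14,312 × 1 × 1 = 801,472,000 bytes.
Track C: 4 h 50 min 46 s = 17,446 s; 64,000 × 17,446 × 2 × 2 = 4,466,176,000 bytes.
Total = 5,496,512,000 bytes = 5.50 GB.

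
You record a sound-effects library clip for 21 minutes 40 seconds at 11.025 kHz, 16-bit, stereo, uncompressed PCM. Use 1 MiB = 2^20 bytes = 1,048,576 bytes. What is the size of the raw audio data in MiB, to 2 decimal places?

54.67 MiB

Duration = 21 minutes 40 seconds = 1,300 s.
Bytes = 11,025 samples/s × 1,300 s × 2 bytes/sample × 2 ch = 57,330,000 bytes.
57,330,000 / 1,048,576 = 54.67 MiB.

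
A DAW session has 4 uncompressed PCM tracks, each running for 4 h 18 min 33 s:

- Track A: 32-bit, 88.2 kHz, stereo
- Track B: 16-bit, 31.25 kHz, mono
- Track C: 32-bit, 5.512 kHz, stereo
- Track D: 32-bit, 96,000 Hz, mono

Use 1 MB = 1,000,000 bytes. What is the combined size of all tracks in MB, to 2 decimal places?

4 h 18 min 33 s = 15,513 s.
Track A: 88,200 × 15,513 × 4 × 2 = 10,945,972,800 bytes.
Track B: 31,250 × 15,513 × 2 × 1 = 969,562,500 bytes.
Track C: 5,512 × 15,513 × 4 × 2 = 684,061,248 bytes.
Track D: 96,000 × 15,513 × 4 × 1 = 5,956,992,000 bytes.
Total = 18,556,588,548 bytes = 18556.59 MB.

18556.59 MB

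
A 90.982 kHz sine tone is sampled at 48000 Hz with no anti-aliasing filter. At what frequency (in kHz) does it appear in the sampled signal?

Nyquist = 48,000/2 = 24,000 Hz; 90,982 Hz exceeds it.
Alias = |90,982 − 2×48,000| = |90,982 − 96,000| = 5,018 Hz = 5.018 kHz.

5.018 kHz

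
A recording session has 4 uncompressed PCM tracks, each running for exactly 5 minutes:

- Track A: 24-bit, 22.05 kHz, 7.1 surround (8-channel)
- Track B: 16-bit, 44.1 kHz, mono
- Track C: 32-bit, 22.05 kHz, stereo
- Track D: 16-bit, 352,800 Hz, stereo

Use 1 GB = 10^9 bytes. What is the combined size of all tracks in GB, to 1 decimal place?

0.7 GB

exactly 5 minutes = 300 s.
Track A: 22,050 × 300 × 3 × 8 = 158,760,000 bytes.
Track B: 44,100 × 300 × 2 × 1 = 26,460,000 bytes.
Track C: 22,050 × 300 × 4 × 2 = 52,920,000 bytes.
Track D: 352,800 × 300 × 2 × 2 = 423,360,000 bytes.
Total = 661,500,000 bytes = 0.7 GB.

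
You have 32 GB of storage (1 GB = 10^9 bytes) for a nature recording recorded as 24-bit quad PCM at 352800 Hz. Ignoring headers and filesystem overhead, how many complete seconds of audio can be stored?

7,558 seconds

Uncompressed byte rate = 352,800 × 3 × 4 = 4,233,600 bytes/s.
Capacity = 32 × 1,000,000,000 = 32,000,000,000 bytes.
32,000,000,000 / 4,233,600 ≈ 7558.58 s → 7,558 seconds.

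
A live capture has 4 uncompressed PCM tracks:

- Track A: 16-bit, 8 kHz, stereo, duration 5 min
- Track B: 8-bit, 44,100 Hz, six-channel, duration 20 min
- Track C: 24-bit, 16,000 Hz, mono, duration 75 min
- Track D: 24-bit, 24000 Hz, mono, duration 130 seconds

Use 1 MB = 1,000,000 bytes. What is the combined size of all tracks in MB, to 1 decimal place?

552.5 MB

Track A: 5 min = 300 s; 8,000 × 300 × 2 × 2 = 9,600,000 bytes.
Track B: 20 min = 1,200 s; 44,100 × 1,200 × 1 × 6 = 317,520,000 bytes.
Track C: 75 min = 4,500 s; 16,000 × 4,500 × 3 × 1 = 216,000,000 bytes.
Track D: 24,000 × 130 × 3 × 1 = 9,360,000 bytes.
Total = 552,480,000 bytes = 552.5 MB.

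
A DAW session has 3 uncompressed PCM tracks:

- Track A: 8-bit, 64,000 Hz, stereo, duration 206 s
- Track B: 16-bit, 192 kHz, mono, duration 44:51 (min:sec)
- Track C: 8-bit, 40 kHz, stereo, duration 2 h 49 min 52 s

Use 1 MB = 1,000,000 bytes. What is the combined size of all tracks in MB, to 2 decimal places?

1875.07 MB

Track A: 64,000 × 206 × 1 × 2 = 26,368,000 bytes.
Track B: 44:51 (min:sec) = 2,691 s; 192,000 × 2,691 × 2 × 1 = 1,033,344,000 bytes.
Track C: 2 h 49 min 52 s = 10,192 s; 40,000 × 10,192 × 1 × 2 = 815,360,000 bytes.
Total = 1,875,072,000 bytes = 1875.07 MB.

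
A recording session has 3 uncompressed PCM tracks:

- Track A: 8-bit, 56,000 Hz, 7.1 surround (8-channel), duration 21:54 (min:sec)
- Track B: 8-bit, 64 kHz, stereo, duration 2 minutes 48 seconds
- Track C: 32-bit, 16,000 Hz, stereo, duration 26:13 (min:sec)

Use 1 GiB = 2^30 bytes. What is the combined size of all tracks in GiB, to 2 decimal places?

0.76 GiB

Track A: 21:54 (min:sec) = 1,314 s; 56,000 × 1,314 × 1 × 8 = 588,672,000 bytes.
Track B: 2 minutes 48 seconds = 168 s; 64,000 × 168 × 1 × 2 = 21,504,000 bytes.
Track C: 26:13 (min:sec) = 1,573 s; 16,000 × 1,573 × 4 × 2 = 201,344,000 bytes.
Total = 811,520,000 bytes = 0.76 GiB.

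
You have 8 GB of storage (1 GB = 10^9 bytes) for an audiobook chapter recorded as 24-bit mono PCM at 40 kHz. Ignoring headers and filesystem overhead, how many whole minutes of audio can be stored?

1,111 minutes

Uncompressed byte rate = 40,000 × 3 × 1 = 120,000 bytes/s.
Capacity = 8 × 1,000,000,000 = 8,000,000,000 bytes.
8,000,000,000 / 120,000 ≈ 66666.67 s → 1,111 minutes.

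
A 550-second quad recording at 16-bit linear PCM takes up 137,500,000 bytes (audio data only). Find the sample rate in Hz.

Bytes = sample_rate × seconds × bytes_per_sample × channels.
sample_rate = 137,500,000 / (550 × 2 × 4) = 137,500,000 / 4,400 = 31,250 Hz.

31,250 Hz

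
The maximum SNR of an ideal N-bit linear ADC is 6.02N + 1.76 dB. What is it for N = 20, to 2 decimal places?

6.02 × 20 + 1.76 = 122.16 dB.

122.16 dB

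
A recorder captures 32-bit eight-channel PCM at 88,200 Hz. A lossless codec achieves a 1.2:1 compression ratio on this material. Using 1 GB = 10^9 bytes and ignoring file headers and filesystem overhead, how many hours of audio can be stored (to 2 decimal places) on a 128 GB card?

Uncompressed byte rate = 88,200 × 4 × 8 = 2,822,400 bytes/s.
After 1.2:1 compression, effective rate ≈ 2352000 bytes/s.
Capacity = 128 × 1,000,000,000 = 128,000,000,000 bytes.
128,000,000,000 / effective rate ≈ 54421.77 s → 15.12 hours.

15.12 hours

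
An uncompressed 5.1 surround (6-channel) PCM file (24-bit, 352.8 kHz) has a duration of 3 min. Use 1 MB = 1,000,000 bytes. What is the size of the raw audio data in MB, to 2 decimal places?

1143.07 MB

Duration = 3 min = 180 s.
Bytes = 352,800 samples/s × 180 s × 3 bytes/sample × 6 ch = 1,143,072,000 bytes.
1,143,072,000 / 1,000,000 = 1143.07 MB.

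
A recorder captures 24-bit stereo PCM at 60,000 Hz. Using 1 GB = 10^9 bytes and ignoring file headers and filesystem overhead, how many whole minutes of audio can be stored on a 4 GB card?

Uncompressed byte rate = 60,000 × 3 × 2 = 360,000 bytes/s.
Capacity = 4 × 1,000,000,000 = 4,000,000,000 bytes.
4,000,000,000 / 360,000 ≈ 11111.11 s → 185 minutes.

185 minutes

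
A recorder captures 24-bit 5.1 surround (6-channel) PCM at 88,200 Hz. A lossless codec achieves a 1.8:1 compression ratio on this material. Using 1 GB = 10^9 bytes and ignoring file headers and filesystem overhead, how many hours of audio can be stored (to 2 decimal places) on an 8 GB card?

Uncompressed byte rate = 88,200 × 3 × 6 = 1,587,600 bytes/s.
After 1.8:1 compression, effective rate ≈ 882000 bytes/s.
Capacity = 8 × 1,000,000,000 = 8,000,000,000 bytes.
8,000,000,000 / effective rate ≈ 9070.29 s → 2.52 hours.

2.52 hours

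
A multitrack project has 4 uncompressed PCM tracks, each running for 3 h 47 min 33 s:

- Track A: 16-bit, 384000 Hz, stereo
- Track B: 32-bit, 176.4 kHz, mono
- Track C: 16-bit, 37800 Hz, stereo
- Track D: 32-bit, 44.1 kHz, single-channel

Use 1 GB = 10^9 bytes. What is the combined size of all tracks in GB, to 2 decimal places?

3 h 47 min 33 s = 13,653 s.
Track A: 384,000 × 13,653 × 2 × 2 = 20,971,008,000 bytes.
Track B: 176,400 × 13,653 × 4 × 1 = 9,633,556,800 bytes.
Track C: 37,800 × 13,653 × 2 × 2 = 2,064,333,600 bytes.
Track D: 44,100 × 13,653 × 4 × 1 = 2,408,389,200 bytes.
Total = 35,077,287,600 bytes = 35.08 GB.

35.08 GB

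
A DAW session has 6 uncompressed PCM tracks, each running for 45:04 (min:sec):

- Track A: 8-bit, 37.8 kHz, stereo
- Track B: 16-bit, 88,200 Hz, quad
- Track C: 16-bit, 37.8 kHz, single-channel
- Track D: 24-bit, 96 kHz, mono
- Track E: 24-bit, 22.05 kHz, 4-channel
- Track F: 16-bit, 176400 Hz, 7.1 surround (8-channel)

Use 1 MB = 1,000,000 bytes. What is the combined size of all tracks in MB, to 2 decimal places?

45:04 (min:sec) = 2,704 s.
Track A: 37,800 × 2,704 × 1 × 2 = 204,422,400 bytes.
Track B: 88,200 × 2,704 × 2 × 4 = 1,907,942,400 bytes.
Track C: 37,800 × 2,704 × 2 × 1 = 204,422,400 bytes.
Track D: 96,000 × 2,704 × 3 × 1 = 778,752,000 bytes.
Track E: 22,050 × 2,704 × 3 × 4 = 715,478,400 bytes.
Track F: 176,400 × 2,704 × 2 × 8 = 7,631,769,600 bytes.
Total = 11,442,787,200 bytes = 11442.79 MB.

11442.79 MB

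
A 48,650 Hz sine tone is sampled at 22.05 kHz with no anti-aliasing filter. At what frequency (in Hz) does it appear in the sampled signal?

Nyquist = 22,050/2 = 11,025 Hz; 48,650 Hz exceeds it.
Alias = |48,650 − 2×22,050| = |48,650 − 44,100| = 4,550 Hz.

4,550 Hz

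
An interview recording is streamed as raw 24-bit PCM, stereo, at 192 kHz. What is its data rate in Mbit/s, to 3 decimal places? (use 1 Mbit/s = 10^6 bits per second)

Bit rate = 192,000 × 24 × 2 = 9,216,000 bits/s.
= 9.216 Mbit/s.

9.216 Mbit/s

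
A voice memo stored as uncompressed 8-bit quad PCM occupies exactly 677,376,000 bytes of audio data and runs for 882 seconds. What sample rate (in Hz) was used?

Bytes = sample_rate × seconds × bytes_per_sample × channels.
sample_rate = 677,376,000 / (882 × 1 × 4) = 677,376,000 / 3,528 = 192,000 Hz.

192,000 Hz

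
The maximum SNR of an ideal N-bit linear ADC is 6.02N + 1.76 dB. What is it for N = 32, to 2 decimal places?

6.02 × 32 + 1.76 = 194.40 dB.

194.40 dB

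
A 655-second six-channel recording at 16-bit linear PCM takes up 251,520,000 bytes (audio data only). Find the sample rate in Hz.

32,000 Hz

Bytes = sample_rate × seconds × bytes_per_sample × channels.
sample_rate = 251,520,000 / (655 × 2 × 6) = 251,520,000 / 7,860 = 32,000 Hz.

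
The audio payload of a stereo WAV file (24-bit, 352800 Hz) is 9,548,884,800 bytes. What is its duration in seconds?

4,511 seconds

Byte rate = 352,800 × 3 × 2 = 2,116,800 bytes/s.
Duration = 9,548,884,800 / 2,116,800 = 4,511 s.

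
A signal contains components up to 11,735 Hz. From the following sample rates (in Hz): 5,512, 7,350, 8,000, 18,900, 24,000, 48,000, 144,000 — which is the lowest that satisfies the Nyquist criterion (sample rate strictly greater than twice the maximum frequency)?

Need sample rate > 2 × 11,735 = 23,470 Hz.
Lowest listed rate above 23,470 Hz is 24,000 Hz.

24,000 Hz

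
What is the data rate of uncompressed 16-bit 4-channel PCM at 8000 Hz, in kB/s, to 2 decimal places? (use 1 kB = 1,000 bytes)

64.00 kB/s

Bit rate = 8,000 × 16 × 4 = 512,000 bits/s.
512,000 / 8 = 64,000 B/s = 64.00 kB/s.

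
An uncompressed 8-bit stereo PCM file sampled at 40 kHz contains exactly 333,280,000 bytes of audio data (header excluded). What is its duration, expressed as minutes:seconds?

Byte rate = 40,000 × 1 × 2 = 80,000 bytes/s.
Duration = 333,280,000 / 80,000 = 4,166 s.
4,166 s = 69:26.

69:26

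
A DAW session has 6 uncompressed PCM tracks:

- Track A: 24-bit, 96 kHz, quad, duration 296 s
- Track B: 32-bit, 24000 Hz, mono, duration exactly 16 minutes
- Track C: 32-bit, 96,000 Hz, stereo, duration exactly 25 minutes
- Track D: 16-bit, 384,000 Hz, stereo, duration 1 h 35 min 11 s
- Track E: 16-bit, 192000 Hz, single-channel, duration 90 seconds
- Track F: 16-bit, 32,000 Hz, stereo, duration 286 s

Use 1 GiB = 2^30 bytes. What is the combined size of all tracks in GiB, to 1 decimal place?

Track A: 96,000 × 296 × 3 × 4 = 340,992,000 bytes.
Track B: exactly 16 minutes = 960 s; 24,000 × 960 × 4 × 1 = 92,160,000 bytes.
Track C: exactly 25 minutes = 1,500 s; 96,000 × 1,500 × 4 × 2 = 1,152,000,000 bytes.
Track D: 1 h 35 min 11 s = 5,711 s; 384,000 × 5,711 × 2 × 2 = 8,772,096,000 bytes.
Track E: 192,000 × 90 × 2 × 1 = 34,560,000 bytes.
Track F: 32,000 × 286 × 2 × 2 = 36,608,000 bytes.
Total = 10,428,416,000 bytes = 9.7 GiB.

9.7 GiB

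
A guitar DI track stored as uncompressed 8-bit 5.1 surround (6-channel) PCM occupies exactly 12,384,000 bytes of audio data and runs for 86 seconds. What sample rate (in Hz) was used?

Bytes = sample_rate × seconds × bytes_per_sample × channels.
sample_rate = 12,384,000 / (86 × 1 × 6) = 12,384,000 / 516 = 24,000 Hz.

24,000 Hz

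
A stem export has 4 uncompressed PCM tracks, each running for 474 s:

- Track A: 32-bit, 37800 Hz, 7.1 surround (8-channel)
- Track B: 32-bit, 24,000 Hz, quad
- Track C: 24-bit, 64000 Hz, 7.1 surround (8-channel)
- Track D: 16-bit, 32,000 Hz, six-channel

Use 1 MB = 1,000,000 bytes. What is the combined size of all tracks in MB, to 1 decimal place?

Track A: 37,800 × 474 × 4 × 8 = 573,350,400 bytes.
Track B: 24,000 × 474 × 4 × 4 = 182,016,000 bytes.
Track C: 64,000 × 474 × 3 × 8 = 728,064,000 bytes.
Track D: 32,000 × 474 × 2 × 6 = 182,016,000 bytes.
Total = 1,665,446,400 bytes = 1665.4 MB.

1665.4 MB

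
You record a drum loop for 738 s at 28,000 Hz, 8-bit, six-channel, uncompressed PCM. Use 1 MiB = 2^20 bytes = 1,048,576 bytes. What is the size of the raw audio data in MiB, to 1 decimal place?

Bytes = 28,000 samples/s × 738 s × 1 bytes/sample × 6 ch = 123,984,000 bytes.
123,984,000 / 1,048,576 = 118.2 MiB.

118.2 MiB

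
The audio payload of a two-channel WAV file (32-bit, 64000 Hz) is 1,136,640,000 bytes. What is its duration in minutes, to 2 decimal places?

37.00 minutes

Byte rate = 64,000 × 4 × 2 = 512,000 bytes/s.
Duration = 1,136,640,000 / 512,000 = 2,220 s.
2,220 s / 60 = 37.00 minutes.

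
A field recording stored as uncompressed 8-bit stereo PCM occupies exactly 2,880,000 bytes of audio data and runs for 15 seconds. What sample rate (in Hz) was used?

96,000 Hz

Bytes = sample_rate × seconds × bytes_per_sample × channels.
sample_rate = 2,880,000 / (15 × 1 × 2) = 2,880,000 / 30 = 96,000 Hz.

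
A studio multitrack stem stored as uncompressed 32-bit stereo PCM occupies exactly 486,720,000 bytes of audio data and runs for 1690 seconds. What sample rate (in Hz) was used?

Bytes = sample_rate × seconds × bytes_per_sample × channels.
sample_rate = 486,720,000 / (1,690 × 4 × 2) = 486,720,000 / 13,520 = 36,000 Hz.

36,000 Hz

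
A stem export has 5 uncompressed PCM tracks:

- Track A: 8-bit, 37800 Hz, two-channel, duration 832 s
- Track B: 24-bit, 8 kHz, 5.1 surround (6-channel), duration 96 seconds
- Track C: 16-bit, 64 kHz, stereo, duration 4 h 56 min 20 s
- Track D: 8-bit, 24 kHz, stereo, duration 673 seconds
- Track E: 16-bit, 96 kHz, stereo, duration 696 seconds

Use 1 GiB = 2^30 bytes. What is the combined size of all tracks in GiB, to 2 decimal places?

Track A: 37,800 × 832 × 1 × 2 = 62,899,200 bytes.
Track B: 8,000 × 96 × 3 × 6 = 13,824,000 bytes.
Track C: 4 h 56 min 20 s = 17,780 s; 64,000 × 17,780 × 2 × 2 = 4,551,680,000 bytes.
Track D: 24,000 × 673 × 1 × 2 = 32,304,000 bytes.
Track E: 96,000 × 696 × 2 × 2 = 267,264,000 bytes.
Total = 4,927,971,200 bytes = 4.59 GiB.

4.59 GiB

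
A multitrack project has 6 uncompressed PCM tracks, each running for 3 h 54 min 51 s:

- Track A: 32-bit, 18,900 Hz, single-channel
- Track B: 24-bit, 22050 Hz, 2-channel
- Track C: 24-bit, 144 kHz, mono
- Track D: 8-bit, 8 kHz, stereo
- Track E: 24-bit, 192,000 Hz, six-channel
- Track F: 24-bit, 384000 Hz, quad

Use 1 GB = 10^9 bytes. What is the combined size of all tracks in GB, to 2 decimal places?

122.87 GB

3 h 54 min 51 s = 14,091 s.
Track A: 18,900 × 14,091 × 4 × 1 = 1,065,279,600 bytes.
Track B: 22,050 × 14,091 × 3 × 2 = 1,864,239,300 bytes.
Track C: 144,000 × 14,091 × 3 × 1 = 6,087,312,000 bytes.
Track D: 8,000 × 14,091 × 1 × 2 = 225,456,000 bytes.
Track E: 192,000 × 14,091 × 3 × 6 = 48,698,496,000 bytes.
Track F: 384,000 × 14,091 × 3 × 4 = 64,931,328,000 bytes.
Total = 122,872,110,900 bytes = 122.87 GB.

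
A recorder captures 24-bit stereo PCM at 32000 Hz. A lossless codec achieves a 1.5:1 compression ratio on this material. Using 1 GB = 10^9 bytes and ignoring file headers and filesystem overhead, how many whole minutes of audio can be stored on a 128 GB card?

Uncompressed byte rate = 32,000 × 3 × 2 = 192,000 bytes/s.
After 1.5:1 compression, effective rate ≈ 128000 bytes/s.
Capacity = 128 × 1,000,000,000 = 128,000,000,000 bytes.
128,000,000,000 / effective rate ≈ 1000000 s → 16,666 minutes.

16,666 minutes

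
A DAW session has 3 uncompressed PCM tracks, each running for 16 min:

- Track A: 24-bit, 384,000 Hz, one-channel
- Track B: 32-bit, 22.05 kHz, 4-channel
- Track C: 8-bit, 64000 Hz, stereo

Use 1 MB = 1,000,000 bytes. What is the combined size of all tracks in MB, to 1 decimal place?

1567.5 MB

16 min = 960 s.
Track A: 384,000 × 960 × 3 × 1 = 1,105,920,000 bytes.
Track B: 22,050 × 960 × 4 × 4 = 338,688,000 bytes.
Track C: 64,000 × 960 × 1 × 2 = 122,880,000 bytes.
Total = 1,567,488,000 bytes = 1567.5 MB.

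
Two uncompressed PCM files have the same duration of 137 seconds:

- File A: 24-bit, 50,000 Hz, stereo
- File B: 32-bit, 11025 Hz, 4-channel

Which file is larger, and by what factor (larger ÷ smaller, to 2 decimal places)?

File A: 50,000 × 3 × 2 = 300,000 bytes/s.
File B: 11,025 × 4 × 4 = 176,400 bytes/s.
File A is larger; ratio = 41,100,000 / 24,166,800 = 1.70.

File A, by a factor of 1.70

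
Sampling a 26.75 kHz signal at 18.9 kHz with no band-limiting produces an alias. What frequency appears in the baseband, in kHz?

7.85 kHz

Nyquist = 18,900/2 = 9,450 Hz; 26,750 Hz exceeds it.
Alias = |26,750 − 1×18,900| = |26,750 − 18,900| = 7,850 Hz = 7.85 kHz.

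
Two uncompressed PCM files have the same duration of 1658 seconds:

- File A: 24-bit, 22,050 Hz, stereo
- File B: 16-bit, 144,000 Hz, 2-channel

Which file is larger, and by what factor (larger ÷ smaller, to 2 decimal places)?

File B, by a factor of 4.35

File A: 22,050 × 3 × 2 = 132,300 bytes/s.
File B: 144,000 × 2 × 2 = 576,000 bytes/s.
File B is larger; ratio = 955,008,000 / 219,353,400 = 4.35.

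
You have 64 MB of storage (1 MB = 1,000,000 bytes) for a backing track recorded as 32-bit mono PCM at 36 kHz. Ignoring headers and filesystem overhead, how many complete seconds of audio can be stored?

444 seconds

Uncompressed byte rate = 36,000 × 4 × 1 = 144,000 bytes/s.
Capacity = 64 × 1,000,000 = 64,000,000 bytes.
64,000,000 / 144,000 ≈ 444.44 s → 444 seconds.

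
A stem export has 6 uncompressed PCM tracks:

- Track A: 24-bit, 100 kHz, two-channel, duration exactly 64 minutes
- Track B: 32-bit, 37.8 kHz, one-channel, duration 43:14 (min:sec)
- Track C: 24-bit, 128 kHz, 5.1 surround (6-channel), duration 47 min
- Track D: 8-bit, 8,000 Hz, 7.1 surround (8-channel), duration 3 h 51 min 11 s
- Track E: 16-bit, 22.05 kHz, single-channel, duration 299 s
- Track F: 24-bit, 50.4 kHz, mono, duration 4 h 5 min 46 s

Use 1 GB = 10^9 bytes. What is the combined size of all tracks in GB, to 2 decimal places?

12.32 GB

Track A: exactly 64 minutes = 3,840 s; 100,000 × 3,840 × 3 × 2 = 2,304,000,000 bytes.
Track B: 43:14 (min:sec) = 2,594 s; 37,800 × 2,594 × 4 × 1 = 392,212,800 bytes.
Track C: 47 min = 2,820 s; 128,000 × 2,820 × 3 × 6 = 6,497,280,000 bytes.
Track D: 3 h 51 min 11 s = 13,871 s; 8,000 × 13,871 × 1 × 8 = 887,744,000 bytes.
Track E: 22,050 × 299 × 2 × 1 = 13,185,900 bytes.
Track F: 4 h 5 min 46 s = 14,746 s; 50,400 × 14,746 × 3 × 1 = 2,229,595,200 bytes.
Total = 12,324,017,900 bytes = 12.32 GB.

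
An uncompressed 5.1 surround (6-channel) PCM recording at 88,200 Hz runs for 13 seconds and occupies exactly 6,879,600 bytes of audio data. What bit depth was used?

Bytes per sample = 6,879,600 / (88,200 × 13 × 6) = 6,879,600 / 6,879,600 = 1.
Bit depth = 1 × 8 = 8 bits.

8 bits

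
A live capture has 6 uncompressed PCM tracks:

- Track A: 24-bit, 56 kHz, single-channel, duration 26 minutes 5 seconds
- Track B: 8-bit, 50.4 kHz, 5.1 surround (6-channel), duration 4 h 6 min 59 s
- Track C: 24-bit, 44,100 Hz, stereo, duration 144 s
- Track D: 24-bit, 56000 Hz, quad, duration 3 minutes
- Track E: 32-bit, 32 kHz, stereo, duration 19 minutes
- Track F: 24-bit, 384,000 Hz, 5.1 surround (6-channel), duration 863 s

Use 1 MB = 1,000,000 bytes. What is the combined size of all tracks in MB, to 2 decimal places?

11160.14 MB

Track A: 26 minutes 5 seconds = 1,565 s; 56,000 × 1,565 × 3 × 1 = 262,920,000 bytes.
Track B: 4 h 6 min 59 s = 14,819 s; 50,400 × 14,819 × 1 × 6 = 4,481,265,600 bytes.
Track C: 44,100 × 144 × 3 × 2 = 38,102,400 bytes.
Track D: 3 minutes = 180 s; 56,000 × 180 × 3 × 4 = 120,960,000 bytes.
Track E: 19 minutes = 1,140 s; 32,000 × 1,140 × 4 × 2 = 291,840,000 bytes.
Track F: 384,000 × 863 × 3 × 6 = 5,965,056,000 bytes.
Total = 11,160,144,000 bytes = 11160.14 MB.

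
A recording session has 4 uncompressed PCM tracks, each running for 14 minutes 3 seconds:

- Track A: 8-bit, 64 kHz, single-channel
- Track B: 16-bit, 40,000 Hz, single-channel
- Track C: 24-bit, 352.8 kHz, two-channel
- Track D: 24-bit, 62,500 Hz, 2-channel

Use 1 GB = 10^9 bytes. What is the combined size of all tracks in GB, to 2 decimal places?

2.22 GB

14 minutes 3 seconds = 843 s.
Track A: 64,000 × 843 × 1 × 1 = 53,952,000 bytes.
Track B: 40,000 × 843 × 2 × 1 = 67,440,000 bytes.
Track C: 352,800 × 843 × 3 × 2 = 1,784,462,400 bytes.
Track D: 62,500 × 843 × 3 × 2 = 316,125,000 bytes.
Total = 2,221,979,400 bytes = 2.22 GB.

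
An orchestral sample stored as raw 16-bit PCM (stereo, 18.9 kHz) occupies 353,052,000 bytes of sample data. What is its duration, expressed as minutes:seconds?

77:50

Byte rate = 18,900 × 2 × 2 = 75,600 bytes/s.
Duration = 353,052,000 / 75,600 = 4,670 s.
4,670 s = 77:50.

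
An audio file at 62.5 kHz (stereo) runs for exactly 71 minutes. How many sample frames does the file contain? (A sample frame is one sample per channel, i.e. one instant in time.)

266,250,000 sample frames

exactly 71 minutes = 4,260 s.
62,500 samples/s × 4,260 s = 266,250,000 frames.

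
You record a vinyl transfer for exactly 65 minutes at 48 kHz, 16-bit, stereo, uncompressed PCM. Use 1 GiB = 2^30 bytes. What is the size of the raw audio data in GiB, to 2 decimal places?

0.70 GiB

Duration = exactly 65 minutes = 3,900 s.
Bytes = 48,000 samples/s × 3,900 s × 2 bytes/sample × 2 ch = 748,800,000 bytes.
748,800,000 / 1,073,741,824 = 0.70 GiB.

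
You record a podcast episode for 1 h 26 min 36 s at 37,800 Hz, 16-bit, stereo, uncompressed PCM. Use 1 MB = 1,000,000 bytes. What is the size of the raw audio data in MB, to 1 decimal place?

785.6 MB

Duration = 1 h 26 min 36 s = 5,196 s.
Bytes = 37,800 samples/s × 5,196 s × 2 bytes/sample × 2 ch = 785,635,200 bytes.
785,635,200 / 1,000,000 = 785.6 MB.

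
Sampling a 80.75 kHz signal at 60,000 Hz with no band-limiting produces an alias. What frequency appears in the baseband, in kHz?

Nyquist = 60,000/2 = 30,000 Hz; 80,750 Hz exceeds it.
Alias = |80,750 − 1×60,000| = |80,750 − 60,000| = 20,750 Hz = 20.75 kHz.

20.75 kHz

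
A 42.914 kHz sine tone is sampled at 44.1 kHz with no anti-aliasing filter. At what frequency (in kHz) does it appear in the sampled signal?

1.186 kHz

Nyquist = 44,100/2 = 22,050 Hz; 42,914 Hz exceeds it.
Alias = |42,914 − 1×44,100| = |42,914 − 44,100| = 1,186 Hz = 1.186 kHz.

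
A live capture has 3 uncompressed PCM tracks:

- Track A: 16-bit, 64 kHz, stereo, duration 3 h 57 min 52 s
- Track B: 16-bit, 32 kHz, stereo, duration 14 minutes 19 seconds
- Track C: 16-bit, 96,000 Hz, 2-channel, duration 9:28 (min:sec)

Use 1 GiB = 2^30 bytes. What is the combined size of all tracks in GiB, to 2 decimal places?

Track A: 3 h 57 min 52 s = 14,272 s; 64,000 × 14,272 × 2 × 2 = 3,653,632,000 bytes.
Track B: 14 minutes 19 seconds = 859 s; 32,000 × 859 × 2 × 2 = 109,952,000 bytes.
Track C: 9:28 (min:sec) = 568 s; 96,000 × 568 × 2 × 2 = 218,112,000 bytes.
Total = 3,981,696,000 bytes = 3.71 GiB.

3.71 GiB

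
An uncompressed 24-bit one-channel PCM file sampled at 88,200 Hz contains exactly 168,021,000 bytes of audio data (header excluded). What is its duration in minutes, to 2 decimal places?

Byte rate = 88,200 × 3 × 1 = 264,600 bytes/s.
Duration = 168,021,000 / 264,600 = 635 s.
635 s / 60 = 10.58 minutes.

10.58 minutes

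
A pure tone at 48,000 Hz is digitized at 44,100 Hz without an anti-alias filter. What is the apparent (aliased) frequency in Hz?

3,900 Hz

Nyquist = 44,100/2 = 22,050 Hz; 48,000 Hz exceeds it.
Alias = |48,000 − 1×44,100| = |48,000 − 44,100| = 3,900 Hz.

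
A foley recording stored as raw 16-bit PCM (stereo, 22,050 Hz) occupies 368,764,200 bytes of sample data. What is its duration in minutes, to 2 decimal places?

Byte rate = 22,050 × 2 × 2 = 88,200 bytes/s.
Duration = 368,764,200 / 88,200 = 4,181 s.
4,181 s / 60 = 69.68 minutes.

69.68 minutes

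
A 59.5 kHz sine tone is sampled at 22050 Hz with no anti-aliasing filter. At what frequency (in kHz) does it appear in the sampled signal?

Nyquist = 22,050/2 = 11,025 Hz; 59,500 Hz exceeds it.
Alias = |59,500 − 3×22,050| = |59,500 − 66,150| = 6,650 Hz = 6.65 kHz.

6.65 kHz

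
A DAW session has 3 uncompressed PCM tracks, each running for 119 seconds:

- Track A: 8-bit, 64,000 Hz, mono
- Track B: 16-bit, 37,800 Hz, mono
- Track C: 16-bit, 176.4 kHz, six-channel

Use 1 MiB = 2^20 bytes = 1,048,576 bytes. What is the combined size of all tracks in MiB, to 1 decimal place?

Track A: 64,000 × 119 × 1 × 1 = 7,616,000 bytes.
Track B: 37,800 × 119 × 2 × 1 = 8,996,400 bytes.
Track C: 176,400 × 119 × 2 × 6 = 251,899,200 bytes.
Total = 268,511,600 bytes = 256.1 MiB.

256.1 MiB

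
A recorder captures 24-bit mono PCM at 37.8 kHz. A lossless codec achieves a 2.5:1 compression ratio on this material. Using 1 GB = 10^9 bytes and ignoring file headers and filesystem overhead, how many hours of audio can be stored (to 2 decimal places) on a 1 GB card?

Uncompressed byte rate = 37,800 × 3 × 1 = 113,400 bytes/s.
After 2.5:1 compression, effective rate ≈ 45360 bytes/s.
Capacity = 1 × 1,000,000,000 = 1,000,000,000 bytes.
1,000,000,000 / effective rate ≈ 22045.86 s → 6.12 hours.

6.12 hours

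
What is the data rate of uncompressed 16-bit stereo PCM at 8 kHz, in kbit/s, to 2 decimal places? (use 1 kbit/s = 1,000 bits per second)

Bit rate = 8,000 × 16 × 2 = 256,000 bits/s.
= 256.00 kbit/s.

256.00 kbit/s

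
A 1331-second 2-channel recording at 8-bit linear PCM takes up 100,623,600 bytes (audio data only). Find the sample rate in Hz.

Bytes = sample_rate × seconds × bytes_per_sample × channels.
sample_rate = 100,623,600 / (1,331 × 1 × 2) = 100,623,600 / 2,662 = 37,800 Hz.

37,800 Hz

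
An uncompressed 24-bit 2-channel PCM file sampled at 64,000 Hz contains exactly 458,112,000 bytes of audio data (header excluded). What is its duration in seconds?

Byte rate = 64,000 × 3 × 2 = 384,000 bytes/s.
Duration = 458,112,000 / 384,000 = 1,193 s.

1,193 seconds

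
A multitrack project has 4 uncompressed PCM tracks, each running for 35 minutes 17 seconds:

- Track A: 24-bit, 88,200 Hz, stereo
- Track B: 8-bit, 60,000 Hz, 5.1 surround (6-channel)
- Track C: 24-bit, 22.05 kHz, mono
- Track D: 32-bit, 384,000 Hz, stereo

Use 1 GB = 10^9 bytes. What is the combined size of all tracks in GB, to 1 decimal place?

8.5 GB

35 minutes 17 seconds = 2,117 s.
Track A: 88,200 × 2,117 × 3 × 2 = 1,120,316,400 bytes.
Track B: 60,000 × 2,117 × 1 × 6 = 762,120,000 bytes.
Track C: 22,050 × 2,117 × 3 × 1 = 140,039,550 bytes.
Track D: 384,000 × 2,117 × 4 × 2 = 6,503,424,000 bytes.
Total = 8,525,899,950 bytes = 8.5 GB.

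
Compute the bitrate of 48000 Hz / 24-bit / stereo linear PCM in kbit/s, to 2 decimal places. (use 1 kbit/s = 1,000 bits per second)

2304.00 kbit/s

Bit rate = 48,000 × 24 × 2 = 2,304,000 bits/s.
= 2304.00 kbit/s.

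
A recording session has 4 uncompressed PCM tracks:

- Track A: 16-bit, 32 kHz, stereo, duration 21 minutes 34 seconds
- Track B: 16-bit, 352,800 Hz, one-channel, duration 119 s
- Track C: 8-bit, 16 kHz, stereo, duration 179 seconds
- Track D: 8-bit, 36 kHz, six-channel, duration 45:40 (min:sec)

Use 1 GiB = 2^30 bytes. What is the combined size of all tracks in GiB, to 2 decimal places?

Track A: 21 minutes 34 seconds = 1,294 s; 32,000 × 1,294 × 2 × 2 = 165,632,000 bytes.
Track B: 352,800 × 119 × 2 × 1 = 83,966,400 bytes.
Track C: 16,000 × 179 × 1 × 2 = 5,728,000 bytes.
Track D: 45:40 (min:sec) = 2,740 s; 36,000 × 2,740 × 1 × 6 = 591,840,000 bytes.
Total = 847,166,400 bytes = 0.79 GiB.

0.79 GiB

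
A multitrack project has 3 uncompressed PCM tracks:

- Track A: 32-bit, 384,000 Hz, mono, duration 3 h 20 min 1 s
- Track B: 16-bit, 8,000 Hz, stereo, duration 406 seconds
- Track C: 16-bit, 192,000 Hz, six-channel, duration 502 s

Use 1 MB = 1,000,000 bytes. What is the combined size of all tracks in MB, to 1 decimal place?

19603.1 MB

Track A: 3 h 20 min 1 s = 12,001 s; 384,000 × 12,001 × 4 × 1 = 18,433,536,000 bytes.
Track B: 8,000 × 406 × 2 × 2 = 12,992,000 bytes.
Track C: 192,000 × 502 × 2 × 6 = 1,156,608,000 bytes.
Total = 19,603,136,000 bytes = 19603.1 MB.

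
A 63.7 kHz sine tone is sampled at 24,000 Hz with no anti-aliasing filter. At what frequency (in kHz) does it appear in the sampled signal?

8.3 kHz

Nyquist = 24,000/2 = 12,000 Hz; 63,700 Hz exceeds it.
Alias = |63,700 − 3×24,000| = |63,700 − 72,000| = 8,300 Hz = 8.3 kHz.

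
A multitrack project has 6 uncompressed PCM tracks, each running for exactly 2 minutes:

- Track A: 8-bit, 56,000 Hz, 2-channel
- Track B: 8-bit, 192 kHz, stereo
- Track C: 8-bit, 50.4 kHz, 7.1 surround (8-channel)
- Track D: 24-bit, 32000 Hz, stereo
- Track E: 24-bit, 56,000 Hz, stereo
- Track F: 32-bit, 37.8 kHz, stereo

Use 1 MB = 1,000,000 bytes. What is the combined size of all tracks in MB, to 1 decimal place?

exactly 2 minutes = 120 s.
Track A: 56,000 × 120 × 1 × 2 = 13,440,000 bytes.
Track B: 192,000 × 120 × 1 × 2 = 46,080,000 bytes.
Track C: 50,400 × 120 × 1 × 8 = 48,384,000 bytes.
Track D: 32,000 × 120 × 3 × 2 = 23,040,000 bytes.
Track E: 56,000 × 120 × 3 × 2 = 40,320,000 bytes.
Track F: 37,800 × 120 × 4 × 2 = 36,288,000 bytes.
Total = 207,552,000 bytes = 207.6 MB.

207.6 MB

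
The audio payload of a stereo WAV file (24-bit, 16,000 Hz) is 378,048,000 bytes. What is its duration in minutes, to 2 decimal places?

65.63 minutes

Byte rate = 16,000 × 3 × 2 = 96,000 bytes/s.
Duration = 378,048,000 / 96,000 = 3,938 s.
3,938 s / 60 = 65.63 minutes.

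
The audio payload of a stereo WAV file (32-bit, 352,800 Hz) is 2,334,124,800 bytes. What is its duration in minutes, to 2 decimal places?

Byte rate = 352,800 × 4 × 2 = 2,822,400 bytes/s.
Duration = 2,334,124,800 / 2,822,400 = 827 s.
827 s / 60 = 13.78 minutes.

13.78 minutes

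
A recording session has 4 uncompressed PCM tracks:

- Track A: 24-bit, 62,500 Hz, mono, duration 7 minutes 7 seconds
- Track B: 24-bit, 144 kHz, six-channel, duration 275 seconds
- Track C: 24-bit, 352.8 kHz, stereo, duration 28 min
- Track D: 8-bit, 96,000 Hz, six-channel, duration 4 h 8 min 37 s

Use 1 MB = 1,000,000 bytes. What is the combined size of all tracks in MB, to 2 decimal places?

12941.28 MB

Track A: 7 minutes 7 seconds = 427 s; 62,500 × 427 × 3 × 1 = 80,062,500 bytes.
Track B: 144,000 × 275 × 3 × 6 = 712,800,000 bytes.
Track C: 28 min = 1,680 s; 352,800 × 1,680 × 3 × 2 = 3,556,224,000 bytes.
Track D: 4 h 8 min 37 s = 14,917 s; 96,000 × 14,917 × 1 × 6 = 8,592,192,000 bytes.
Total = 12,941,278,500 bytes = 12941.28 MB.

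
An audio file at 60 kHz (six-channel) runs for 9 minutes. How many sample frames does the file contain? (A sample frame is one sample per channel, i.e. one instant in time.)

9 minutes = 540 s.
60,000 samples/s × 540 s = 32,400,000 frames.

32,400,000 sample frames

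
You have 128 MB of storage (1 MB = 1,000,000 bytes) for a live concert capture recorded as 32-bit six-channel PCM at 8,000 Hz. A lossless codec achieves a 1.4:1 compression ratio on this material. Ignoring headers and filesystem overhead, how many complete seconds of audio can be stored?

933 seconds

Uncompressed byte rate = 8,000 × 4 × 6 = 192,000 bytes/s.
After 1.4:1 compression, effective rate ≈ 137142.86 bytes/s.
Capacity = 128 × 1,000,000 = 128,000,000 bytes.
128,000,000 / effective rate ≈ 933.33 s → 933 seconds.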